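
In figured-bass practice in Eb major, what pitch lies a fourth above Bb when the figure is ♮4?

E

Counting 3 letter steps above Bb lands on E; in Eb major, that letter is Eb.
The ♮4 figure makes it natural, giving E.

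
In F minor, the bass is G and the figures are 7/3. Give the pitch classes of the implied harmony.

The written figures 7/3 are shorthand for 7/5/3: the 5 is implied.
A third above G in this key is Bb.
A fifth above G in this key is Db.
A seventh above G in this key is F.
Together with the bass G, this spells G half-diminished seventh in root position.

G, Bb, Db, F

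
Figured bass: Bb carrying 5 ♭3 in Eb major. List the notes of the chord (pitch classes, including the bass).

Bb, Db, F

A third above Bb in this key is D, lowered to Db by the flat.
A fifth above Bb in this key is F.
Together with the bass Bb, this spells Bb minor in root position.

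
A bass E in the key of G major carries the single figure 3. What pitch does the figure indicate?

Counting 2 letter steps above E lands on G; in G major, that letter is G.

G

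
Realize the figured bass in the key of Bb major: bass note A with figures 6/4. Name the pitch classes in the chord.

A, D, F

A fourth above A in this key is D.
A sixth above A in this key is F.
Together with the bass A, this spells D minor in second inversion.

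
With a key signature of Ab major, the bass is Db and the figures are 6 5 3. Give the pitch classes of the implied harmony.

A third above Db in this key is F.
A fifth above Db in this key is Ab.
A sixth above Db in this key is Bb.
Together with the bass Db, this spells Bb minor seventh in first inversion.

Db, F, Ab, Bb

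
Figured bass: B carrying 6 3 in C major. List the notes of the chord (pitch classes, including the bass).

A third above B in this key is D.
A sixth above B in this key is G.
Together with the bass B, this spells G major in first inversion.

B, D, G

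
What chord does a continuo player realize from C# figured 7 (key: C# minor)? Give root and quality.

The figures 7 indicate a seventh chord in root position.
In root position the bass is the root, so the root is C#.
The chord tones are C#, E, G#, B, giving C# minor seventh.

C# minor seventh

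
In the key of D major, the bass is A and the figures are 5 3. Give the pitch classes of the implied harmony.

A, C#, E

A third above A in this key is C#.
A fifth above A in this key is E.
Together with the bass A, this spells A major in root position.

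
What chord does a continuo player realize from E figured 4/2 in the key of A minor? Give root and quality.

The figures 4/2 indicate a seventh chord in third inversion.
In third inversion the root lies a second above the bass: a second above E in A minor is F.
The chord tones are E, F, A, C, giving F major seventh.

F major seventh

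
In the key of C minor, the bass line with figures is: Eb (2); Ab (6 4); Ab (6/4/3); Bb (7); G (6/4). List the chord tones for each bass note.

Eb, F, Ab, C | Ab, D, F | Ab, C, D, F | Bb, D, F, Ab | G, C, Eb

Eb (6/4/2): Eb, F, Ab, C.
Ab (6/4): Ab, D, F.
Ab (6/4/3): Ab, C, D, F.
Bb (7/5/3): Bb, D, F, Ab.
G (6/4): G, C, Eb.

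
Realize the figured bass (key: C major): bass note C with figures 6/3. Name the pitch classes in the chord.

C, E, A

A third above C in this key is E.
A sixth above C in this key is A.
Together with the bass C, this spells A minor in first inversion.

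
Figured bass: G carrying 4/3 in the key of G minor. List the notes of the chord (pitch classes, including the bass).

The written figures 4/3 are shorthand for 6/4/3: the 6 is implied.
A third above G in this key is Bb.
A fourth above G in this key is C.
A sixth above G in this key is Eb.
Together with the bass G, this spells C minor seventh in second inversion.

G, Bb, C, Eb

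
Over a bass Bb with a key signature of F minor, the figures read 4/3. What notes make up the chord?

The written figures 4/3 are shorthand for 6/4/3: the 6 is implied.
A third above Bb in this key is Db.
A fourth above Bb in this key is Eb.
A sixth above Bb in this key is G.
Together with the bass Bb, this spells Eb dominant seventh in second inversion.

Bb, Db, Eb, G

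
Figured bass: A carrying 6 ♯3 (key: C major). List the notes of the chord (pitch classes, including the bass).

A, C#, F

A third above A in this key is C, raised to C# by the sharp.
A sixth above A in this key is F.
Together with the bass A, this spells F augmented in first inversion.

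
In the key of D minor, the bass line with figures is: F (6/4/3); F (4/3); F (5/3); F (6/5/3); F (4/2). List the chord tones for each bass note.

F, A, Bb, D | F, A, Bb, D | F, A, C | F, A, C, D | F, G, Bb, D

F (6/4/3): F, A, Bb, D.
F (6/4/3): F, A, Bb, D.
F (5/3): F, A, C.
F (6/5/3): F, A, C, D.
F (6/4/2): F, G, Bb, D.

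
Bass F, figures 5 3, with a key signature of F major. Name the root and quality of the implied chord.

F major

The figures 5 3 indicate a triad in root position.
In root position the bass is the root, so the root is F.
The chord tones are F, A, C, giving F major.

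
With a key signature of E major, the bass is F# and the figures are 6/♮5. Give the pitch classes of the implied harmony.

F#, A, C, D#

The written figures 6/♮5 are shorthand for 6/5/3: the 3 is implied.
A third above F# in this key is A.
A fifth above F# in this key is C#, made natural (C) by the ♮ figure.
A sixth above F# in this key is D#.
Together with the bass F#, this spells D# diminished seventh in first inversion.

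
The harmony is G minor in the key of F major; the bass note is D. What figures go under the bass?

6/4

D is the fifth of G minor, so the chord is in second inversion.
A triad in second inversion is figured 6/4, conventionally abbreviated 6/4.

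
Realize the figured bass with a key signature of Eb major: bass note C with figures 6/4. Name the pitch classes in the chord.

C, F, Ab

A fourth above C in this key is F.
A sixth above C in this key is Ab.
Together with the bass C, this spells F minor in second inversion.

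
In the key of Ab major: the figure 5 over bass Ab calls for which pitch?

Eb

Counting 4 letter steps above Ab lands on E; in Ab major, that letter is Eb.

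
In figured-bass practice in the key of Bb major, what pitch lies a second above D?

Counting 1 letter step above D lands on E; in Bb major, that letter is Eb.

Eb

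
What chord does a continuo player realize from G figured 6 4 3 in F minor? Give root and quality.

The figures 6 4 3 indicate a seventh chord in second inversion.
In second inversion the root lies a fourth above the bass: a fourth above G in F minor is C.
The chord tones are G, Bb, C, Eb, giving C minor seventh.

C minor seventh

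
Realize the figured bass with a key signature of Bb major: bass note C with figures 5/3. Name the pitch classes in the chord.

A third above C in this key is Eb.
A fifth above C in this key is G.
Together with the bass C, this spells C minor in root position.

C, Eb, G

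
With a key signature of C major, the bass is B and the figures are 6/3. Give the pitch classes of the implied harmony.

B, D, G

A third above B in this key is D.
A sixth above B in this key is G.
Together with the bass B, this spells G major in first inversion.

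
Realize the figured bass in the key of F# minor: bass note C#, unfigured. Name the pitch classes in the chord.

C#, E, G#

An unfigured bass implies 5/3.
A third above C# in this key is E.
A fifth above C# in this key is G#.
Together with the bass C#, this spells C# minor in root position.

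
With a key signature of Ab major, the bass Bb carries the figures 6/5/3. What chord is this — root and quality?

The figures 6/5/3 indicate a seventh chord in first inversion.
In first inversion the root lies a sixth above the bass: a sixth above Bb in Ab major is G.
The chord tones are Bb, Db, F, G, giving G half-diminished seventh.

G half-diminished seventh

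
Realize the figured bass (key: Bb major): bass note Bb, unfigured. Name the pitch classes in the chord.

An unfigured bass implies 5/3.
A third above Bb in this key is D.
A fifth above Bb in this key is F.
Together with the bass Bb, this spells Bb major in root position.

Bb, D, F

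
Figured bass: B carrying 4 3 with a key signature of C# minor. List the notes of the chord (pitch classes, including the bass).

The written figures 4 3 are shorthand for 6/4/3: the 6 is implied.
A third above B in this key is D#.
A fourth above B in this key is E.
A sixth above B in this key is G#.
Together with the bass B, this spells E major seventh in second inversion.

B, D#, E, G#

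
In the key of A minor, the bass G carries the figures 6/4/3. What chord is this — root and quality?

The figures 6/4/3 indicate a seventh chord in second inversion.
In second inversion the root lies a fourth above the bass: a fourth above G in A minor is C.
The chord tones are G, B, C, E, giving C major seventh.

C major seventh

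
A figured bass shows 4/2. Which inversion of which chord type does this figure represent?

seventh chord, third inversion

4/2 is shorthand for 6/4/2.
Intervals of 6/4/2 above the bass form a seventh chord; the bass is the seventh, so this is third inversion.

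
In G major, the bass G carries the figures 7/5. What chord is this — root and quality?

The figures 7/5 indicate a seventh chord in root position.
In root position the bass is the root, so the root is G.
The chord tones are G, B, D, F#, giving G major seventh.

G major seventh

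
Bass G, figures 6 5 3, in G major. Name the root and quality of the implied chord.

E minor seventh

The figures 6 5 3 indicate a seventh chord in first inversion.
In first inversion the root lies a sixth above the bass: a sixth above G in G major is E.
The chord tones are G, B, D, E, giving E minor seventh.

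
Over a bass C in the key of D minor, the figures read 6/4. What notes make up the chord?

A fourth above C in this key is F.
A sixth above C in this key is A.
Together with the bass C, this spells F major in second inversion.

C, F, A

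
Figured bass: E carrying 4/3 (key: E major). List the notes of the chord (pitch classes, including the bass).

The written figures 4/3 are shorthand for 6/4/3: the 6 is implied.
A third above E in this key is G#.
A fourth above E in this key is A.
A sixth above E in this key is C#.
Together with the bass E, this spells A major seventh in second inversion.

E, G#, A, C#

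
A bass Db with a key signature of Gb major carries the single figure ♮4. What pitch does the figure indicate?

Counting 3 letter steps above Db lands on G; in Gb major, that letter is Gb.
The ♮4 figure makes it natural, giving G.

G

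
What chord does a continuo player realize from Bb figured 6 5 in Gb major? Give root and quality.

The figures 6 5 indicate a seventh chord in first inversion.
In first inversion the root lies a sixth above the bass: a sixth above Bb in Gb major is Gb.
The chord tones are Bb, Db, F, Gb, giving Gb major seventh.

Gb major seventh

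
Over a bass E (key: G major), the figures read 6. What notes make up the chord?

E, G, C

The written figures 6 are shorthand for 6/3: the 3 is implied.
A third above E in this key is G.
A sixth above E in this key is C.
Together with the bass E, this spells C major in first inversion.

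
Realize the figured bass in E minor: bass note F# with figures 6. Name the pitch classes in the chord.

The written figures 6 are shorthand for 6/3: the 3 is implied.
A third above F# in this key is A.
A sixth above F# in this key is D.
Together with the bass F#, this spells D major in first inversion.

F#, A, D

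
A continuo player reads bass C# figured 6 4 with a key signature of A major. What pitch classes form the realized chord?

C#, F#, A

A fourth above C# in this key is F#.
A sixth above C# in this key is A.
Together with the bass C#, this spells F# minor in second inversion.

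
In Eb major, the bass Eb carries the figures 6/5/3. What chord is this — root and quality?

C minor seventh

The figures 6/5/3 indicate a seventh chord in first inversion.
In first inversion the root lies a sixth above the bass: a sixth above Eb in Eb major is C.
The chord tones are Eb, G, Bb, C, giving C minor seventh.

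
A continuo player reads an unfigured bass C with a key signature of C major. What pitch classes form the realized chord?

C, E, G

An unfigured bass implies 5/3.
A third above C in this key is E.
A fifth above C in this key is G.
Together with the bass C, this spells C major in root position.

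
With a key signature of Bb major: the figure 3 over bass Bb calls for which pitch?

Counting 2 letter steps above Bb lands on D; in Bb major, that letter is D.

D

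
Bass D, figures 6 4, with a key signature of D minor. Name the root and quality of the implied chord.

The figures 6 4 indicate a triad in second inversion.
In second inversion the root lies a fourth above the bass: a fourth above D in D minor is G.
The chord tones are D, G, Bb, giving G minor.

G minor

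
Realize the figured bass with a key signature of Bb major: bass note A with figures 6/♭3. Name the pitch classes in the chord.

A, Cb, F

A third above A in this key is C, lowered to Cb by the flat.
A sixth above A in this key is F.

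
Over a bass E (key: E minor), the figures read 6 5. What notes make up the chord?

E, G, B, C

The written figures 6 5 are shorthand for 6/5/3: the 3 is implied.
A third above E in this key is G.
A fifth above E in this key is B.
A sixth above E in this key is C.
Together with the bass E, this spells C major seventh in first inversion.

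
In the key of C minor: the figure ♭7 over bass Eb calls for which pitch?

Counting 6 letter steps above Eb lands on D; in C minor, that letter is D.
The b7 figure lowers it a semitone, giving Db.

Db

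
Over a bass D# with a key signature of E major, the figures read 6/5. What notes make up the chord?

The written figures 6/5 are shorthand for 6/5/3: the 3 is implied.
A third above D# in this key is F#.
A fifth above D# in this key is A.
A sixth above D# in this key is B.
Together with the bass D#, this spells B dominant seventh in first inversion.

D#, F#, A, B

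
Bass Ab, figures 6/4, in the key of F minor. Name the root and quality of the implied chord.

The figures 6/4 indicate a triad in second inversion.
In second inversion the root lies a fourth above the bass: a fourth above Ab in F minor is Db.
The chord tones are Ab, Db, F, giving Db major.

Db major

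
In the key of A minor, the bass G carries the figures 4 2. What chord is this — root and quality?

A minor seventh

The figures 4 2 indicate a seventh chord in third inversion.
In third inversion the root lies a second above the bass: a second above G in A minor is A.
The chord tones are G, A, C, E, giving A minor seventh.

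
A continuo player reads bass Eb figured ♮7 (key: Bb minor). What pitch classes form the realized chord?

Eb, Gb, Bb, D

The written figures ♮7 are shorthand for 7/5/3: the 5/3 are implied.
A third above Eb in this key is Gb.
A fifth above Eb in this key is Bb.
A seventh above Eb in this key is Db, made natural (D) by the ♮ figure.
Together with the bass Eb, this spells Eb minor-major seventh in root position.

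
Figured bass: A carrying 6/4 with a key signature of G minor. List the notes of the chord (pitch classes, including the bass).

A, D, F

A fourth above A in this key is D.
A sixth above A in this key is F.
Together with the bass A, this spells D minor in second inversion.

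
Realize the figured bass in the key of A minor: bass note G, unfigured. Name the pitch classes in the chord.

An unfigured bass implies 5/3.
A third above G in this key is B.
A fifth above G in this key is D.
Together with the bass G, this spells G major in root position.

G, B, D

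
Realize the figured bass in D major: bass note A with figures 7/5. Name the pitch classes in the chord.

The written figures 7/5 are shorthand for 7/5/3: the 3 is implied.
A third above A in this key is C#.
A fifth above A in this key is E.
A seventh above A in this key is G.
Together with the bass A, this spells A dominant seventh in root position.

A, C#, E, G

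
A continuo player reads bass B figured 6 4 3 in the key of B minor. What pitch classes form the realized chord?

B, D, E, G

A third above B in this key is D.
A fourth above B in this key is E.
A sixth above B in this key is G.
Together with the bass B, this spells E minor seventh in second inversion.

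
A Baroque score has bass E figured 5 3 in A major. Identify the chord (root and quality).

The figures 5 3 indicate a triad in root position.
In root position the bass is the root, so the root is E.
The chord tones are E, G#, B, giving E major.

E major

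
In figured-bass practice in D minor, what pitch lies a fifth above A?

Counting 4 letter steps above A lands on E; in D minor, that letter is E.

E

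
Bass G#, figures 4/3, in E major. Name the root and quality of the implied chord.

C# minor seventh

The figures 4/3 indicate a seventh chord in second inversion.
In second inversion the root lies a fourth above the bass: a fourth above G# in E major is C#.
The chord tones are G#, B, C#, E, giving C# minor seventh.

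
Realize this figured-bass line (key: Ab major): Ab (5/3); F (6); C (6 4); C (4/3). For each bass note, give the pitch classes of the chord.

Ab, C, Eb | F, Ab, Db | C, F, Ab | C, Eb, F, Ab

Ab (5/3): Ab, C, Eb.
F (6/3): F, Ab, Db.
C (6/4): C, F, Ab.
C (6/4/3): C, Eb, F, Ab.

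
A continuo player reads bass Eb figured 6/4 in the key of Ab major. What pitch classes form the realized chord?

Eb, Ab, C

A fourth above Eb in this key is Ab.
A sixth above Eb in this key is C.
Together with the bass Eb, this spells Ab major in second inversion.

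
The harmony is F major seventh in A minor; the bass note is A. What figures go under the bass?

6/5

A is the third of F major seventh, so the chord is in first inversion.
A seventh chord in first inversion is figured 6/5/3, conventionally abbreviated 6/5.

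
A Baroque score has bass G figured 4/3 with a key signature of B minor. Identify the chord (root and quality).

The figures 4/3 indicate a seventh chord in second inversion.
In second inversion the root lies a fourth above the bass: a fourth above G in B minor is C#.
The chord tones are G, B, C#, E, giving C# half-diminished seventh.

C# half-diminished seventh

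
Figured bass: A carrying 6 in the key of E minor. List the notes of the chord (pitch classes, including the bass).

The written figures 6 are shorthand for 6/3: the 3 is implied.
A third above A in this key is C.
A sixth above A in this key is F#.
Together with the bass A, this spells F# diminished in first inversion.

A, C, F#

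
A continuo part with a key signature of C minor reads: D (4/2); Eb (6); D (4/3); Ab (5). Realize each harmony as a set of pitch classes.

D (6/4/2): D, Eb, G, Bb.
Eb (6/3): Eb, G, C.
D (6/4/3): D, F, G, Bb.
Ab (5/3): Ab, C, Eb.

D, Eb, G, Bb | Eb, G, C | D, F, G, Bb | Ab, C, Eb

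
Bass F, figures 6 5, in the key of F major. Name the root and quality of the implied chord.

D minor seventh

The figures 6 5 indicate a seventh chord in first inversion.
In first inversion the root lies a sixth above the bass: a sixth above F in F major is D.
The chord tones are F, A, C, D, giving D minor seventh.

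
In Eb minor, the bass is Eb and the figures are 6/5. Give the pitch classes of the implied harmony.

Eb, Gb, Bb, Cb

The written figures 6/5 are shorthand for 6/5/3: the 3 is implied.
A third above Eb in this key is Gb.
A fifth above Eb in this key is Bb.
A sixth above Eb in this key is Cb.
Together with the bass Eb, this spells Cb major seventh in first inversion.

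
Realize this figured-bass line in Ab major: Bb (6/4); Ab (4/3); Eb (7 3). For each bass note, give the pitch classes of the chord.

Bb, Eb, G | Ab, C, Db, F | Eb, G, Bb, Db

Bb (6/4): Bb, Eb, G.
Ab (6/4/3): Ab, C, Db, F.
Eb (7/5/3): Eb, G, Bb, Db.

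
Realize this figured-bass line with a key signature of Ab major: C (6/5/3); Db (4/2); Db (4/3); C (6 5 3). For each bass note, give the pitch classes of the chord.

C (6/5/3): C, Eb, G, Ab.
Db (6/4/2): Db, Eb, G, Bb.
Db (6/4/3): Db, F, G, Bb.
C (6/5/3): C, Eb, G, Ab.

C, Eb, G, Ab | Db, Eb, G, Bb | Db, F, G, Bb | C, Eb, G, Ab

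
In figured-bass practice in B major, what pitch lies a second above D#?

E

Counting 1 letter step above D# lands on E; in B major, that letter is E.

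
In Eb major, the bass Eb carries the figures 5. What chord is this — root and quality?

The figures 5 indicate a triad in root position.
In root position the bass is the root, so the root is Eb.
The chord tones are Eb, G, Bb, giving Eb major.

Eb major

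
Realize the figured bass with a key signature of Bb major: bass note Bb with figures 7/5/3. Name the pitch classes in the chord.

Bb, D, F, A

A third above Bb in this key is D.
A fifth above Bb in this key is F.
A seventh above Bb in this key is A.
Together with the bass Bb, this spells Bb major seventh in root position.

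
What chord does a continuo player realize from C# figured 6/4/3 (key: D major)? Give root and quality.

The figures 6/4/3 indicate a seventh chord in second inversion.
In second inversion the root lies a fourth above the bass: a fourth above C# in D major is F#.
The chord tones are C#, E, F#, A, giving F# minor seventh.

F# minor seventh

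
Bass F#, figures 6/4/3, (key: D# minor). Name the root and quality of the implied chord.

B major seventh

The figures 6/4/3 indicate a seventh chord in second inversion.
In second inversion the root lies a fourth above the bass: a fourth above F# in D# minor is B.
The chord tones are F#, A#, B, D#, giving B major seventh.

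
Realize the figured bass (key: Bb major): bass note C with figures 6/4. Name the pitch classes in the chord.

A fourth above C in this key is F.
A sixth above C in this key is A.
Together with the bass C, this spells F major in second inversion.

C, F, A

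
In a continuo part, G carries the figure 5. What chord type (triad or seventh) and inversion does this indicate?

triad, root position

5 is shorthand for 5/3.
Intervals of 5/3 above the bass form a triad; the bass is the root, so this is root position.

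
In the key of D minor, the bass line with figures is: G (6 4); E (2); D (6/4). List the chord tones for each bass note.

G, C, E | E, F, A, C | D, G, Bb

G (6/4): G, C, E.
E (6/4/2): E, F, A, C.
D (6/4): D, G, Bb.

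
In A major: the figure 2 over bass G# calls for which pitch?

A

Counting 1 letter step above G# lands on A; in A major, that letter is A.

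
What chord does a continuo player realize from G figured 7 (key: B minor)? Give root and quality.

G major seventh

The figures 7 indicate a seventh chord in root position.
In root position the bass is the root, so the root is G.
The chord tones are G, B, D, F#, giving G major seventh.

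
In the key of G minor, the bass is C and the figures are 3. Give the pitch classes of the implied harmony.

C, Eb, G

The written figures 3 are shorthand for 5/3: the 5 is implied.
A third above C in this key is Eb.
A fifth above C in this key is G.
Together with the bass C, this spells C minor in root position.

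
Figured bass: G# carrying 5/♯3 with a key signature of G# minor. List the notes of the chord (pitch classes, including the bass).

A third above G# in this key is B, raised to B# by the sharp.
A fifth above G# in this key is D#.
Together with the bass G#, this spells G# major in root position.

G#, B#, D#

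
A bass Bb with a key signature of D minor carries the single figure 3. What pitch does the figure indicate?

D

Counting 2 letter steps above Bb lands on D; in D minor, that letter is D.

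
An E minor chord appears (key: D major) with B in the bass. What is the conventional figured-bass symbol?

6/4

B is the fifth of E minor, so the chord is in second inversion.
A triad in second inversion is figured 6/4, conventionally abbreviated 6/4.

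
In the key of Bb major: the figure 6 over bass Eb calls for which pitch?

C

Counting 5 letter steps above Eb lands on C; in Bb major, that letter is C.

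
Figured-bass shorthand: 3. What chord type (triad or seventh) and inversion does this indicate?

3 is shorthand for 5/3.
Intervals of 5/3 above the bass form a triad; the bass is the root, so this is root position.

triad, root position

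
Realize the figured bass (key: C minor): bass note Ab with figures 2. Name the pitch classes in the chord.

Ab, Bb, D, F

The written figures 2 are shorthand for 6/4/2: the 6/4 are implied.
A second above Ab in this key is Bb.
A fourth above Ab in this key is D.
A sixth above Ab in this key is F.
Together with the bass Ab, this spells Bb dominant seventh in third inversion.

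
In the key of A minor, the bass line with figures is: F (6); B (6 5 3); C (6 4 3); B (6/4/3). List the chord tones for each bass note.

F, A, D | B, D, F, G | C, E, F, A | B, D, E, G

F (6/3): F, A, D.
B (6/5/3): B, D, F, G.
C (6/4/3): C, E, F, A.
B (6/4/3): B, D, E, G.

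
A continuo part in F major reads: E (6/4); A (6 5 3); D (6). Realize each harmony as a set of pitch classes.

E (6/4): E, A, C.
A (6/5/3): A, C, E, F.
D (6/3): D, F, Bb.

E, A, C | A, C, E, F | D, F, Bb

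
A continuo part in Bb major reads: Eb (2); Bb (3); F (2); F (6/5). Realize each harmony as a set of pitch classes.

Eb (6/4/2): Eb, F, A, C.
Bb (5/3): Bb, D, F.
F (6/4/2): F, G, Bb, D.
F (6/5/3): F, A, C, D.

Eb, F, A, C | Bb, D, F | F, G, Bb, D | F, A, C, D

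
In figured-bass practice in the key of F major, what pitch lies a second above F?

Counting 1 letter step above F lands on G; in F major, that letter is G.

G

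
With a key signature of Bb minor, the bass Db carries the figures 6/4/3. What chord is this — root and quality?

Gb major seventh

The figures 6/4/3 indicate a seventh chord in second inversion.
In second inversion the root lies a fourth above the bass: a fourth above Db in Bb minor is Gb.
The chord tones are Db, F, Gb, Bb, giving Gb major seventh.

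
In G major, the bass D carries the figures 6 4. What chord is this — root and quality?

The figures 6 4 indicate a triad in second inversion.
In second inversion the root lies a fourth above the bass: a fourth above D in G major is G.
The chord tones are D, G, B, giving G major.

G major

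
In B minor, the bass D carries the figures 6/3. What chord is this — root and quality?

B minor

The figures 6/3 indicate a triad in first inversion.
In first inversion the root lies a sixth above the bass: a sixth above D in B minor is B.
The chord tones are D, F#, B, giving B minor.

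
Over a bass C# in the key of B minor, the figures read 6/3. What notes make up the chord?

C#, E, A

A third above C# in this key is E.
A sixth above C# in this key is A.
Together with the bass C#, this spells A major in first inversion.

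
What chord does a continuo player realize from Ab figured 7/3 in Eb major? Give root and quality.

Ab major seventh

The figures 7/3 indicate a seventh chord in root position.
In root position the bass is the root, so the root is Ab.
The chord tones are Ab, C, Eb, G, giving Ab major seventh.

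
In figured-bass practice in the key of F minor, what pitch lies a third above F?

Ab

Counting 2 letter steps above F lands on A; in F minor, that letter is Ab.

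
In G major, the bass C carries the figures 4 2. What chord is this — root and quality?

The figures 4 2 indicate a seventh chord in third inversion.
In third inversion the root lies a second above the bass: a second above C in G major is D.
The chord tones are C, D, F#, A, giving D dominant seventh.

D dominant seventh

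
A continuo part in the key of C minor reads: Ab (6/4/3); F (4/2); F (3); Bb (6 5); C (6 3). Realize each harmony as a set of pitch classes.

Ab (6/4/3): Ab, C, D, F.
F (6/4/2): F, G, Bb, D.
F (5/3): F, Ab, C.
Bb (6/5/3): Bb, D, F, G.
C (6/3): C, Eb, Ab.

Ab, C, D, F | F, G, Bb, D | F, Ab, C | Bb, D, F, G | C, Eb, Ab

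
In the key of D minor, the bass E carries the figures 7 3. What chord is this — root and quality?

E half-diminished seventh

The figures 7 3 indicate a seventh chord in root position.
In root position the bass is the root, so the root is E.
The chord tones are E, G, Bb, D, giving E half-diminished seventh.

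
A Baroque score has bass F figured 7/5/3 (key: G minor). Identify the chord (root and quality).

F dominant seventh

The figures 7/5/3 indicate a seventh chord in root position.
In root position the bass is the root, so the root is F.
The chord tones are F, A, C, Eb, giving F dominant seventh.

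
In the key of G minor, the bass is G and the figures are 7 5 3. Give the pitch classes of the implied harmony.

G, Bb, D, F

A third above G in this key is Bb.
A fifth above G in this key is D.
A seventh above G in this key is F.
Together with the bass G, this spells G minor seventh in root position.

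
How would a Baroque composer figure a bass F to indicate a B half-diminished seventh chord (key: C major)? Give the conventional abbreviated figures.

4/3

F is the fifth of B half-diminished seventh, so the chord is in second inversion.
A seventh chord in second inversion is figured 6/4/3, conventionally abbreviated 4/3.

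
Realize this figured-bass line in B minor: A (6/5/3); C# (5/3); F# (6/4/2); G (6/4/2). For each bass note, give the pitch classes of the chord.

A (6/5/3): A, C#, E, F#.
C# (5/3): C#, E, G.
F# (6/4/2): F#, G, B, D.
G (6/4/2): G, A, C#, E.

A, C#, E, F# | C#, E, G | F#, G, B, D | G, A, C#, E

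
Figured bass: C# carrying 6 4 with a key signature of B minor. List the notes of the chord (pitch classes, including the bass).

A fourth above C# in this key is F#.
A sixth above C# in this key is A.
Together with the bass C#, this spells F# minor in second inversion.

C#, F#, A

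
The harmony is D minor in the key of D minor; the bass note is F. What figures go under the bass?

F is the third of D minor, so the chord is in first inversion.
A triad in first inversion is figured 6/3, conventionally abbreviated 6.

6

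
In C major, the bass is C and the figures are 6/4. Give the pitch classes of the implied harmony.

C, F, A

A fourth above C in this key is F.
A sixth above C in this key is A.
Together with the bass C, this spells F major in second inversion.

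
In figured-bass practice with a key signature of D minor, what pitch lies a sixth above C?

A

Counting 5 letter steps above C lands on A; in D minor, that letter is A.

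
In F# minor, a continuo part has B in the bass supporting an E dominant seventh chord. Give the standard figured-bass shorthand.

4/3

B is the fifth of E dominant seventh, so the chord is in second inversion.
A seventh chord in second inversion is figured 6/4/3, conventionally abbreviated 4/3.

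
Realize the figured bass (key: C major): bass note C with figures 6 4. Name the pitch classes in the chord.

A fourth above C in this key is F.
A sixth above C in this key is A.
Together with the bass C, this spells F major in second inversion.

C, F, A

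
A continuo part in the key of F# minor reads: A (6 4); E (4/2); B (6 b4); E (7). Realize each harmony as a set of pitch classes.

A (6/4): A, D, F#.
E (6/4/2): E, F#, A, C#.
B (6/b4): B, Eb, G#.
E (7/5/3): E, G#, B, D.

A, D, F# | E, F#, A, C# | B, Eb, G# | E, G#, B, D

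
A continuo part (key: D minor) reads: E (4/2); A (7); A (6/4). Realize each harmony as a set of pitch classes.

E, F, A, C | A, C, E, G | A, D, F

E (6/4/2): E, F, A, C.
A (7/5/3): A, C, E, G.
A (6/4): A, D, F.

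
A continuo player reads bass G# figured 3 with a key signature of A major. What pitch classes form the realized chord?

G#, B, D

The written figures 3 are shorthand for 5/3: the 5 is implied.
A third above G# in this key is B.
A fifth above G# in this key is D.
Together with the bass G#, this spells G# diminished in root position.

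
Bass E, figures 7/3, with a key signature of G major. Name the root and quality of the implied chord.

E minor seventh

The figures 7/3 indicate a seventh chord in root position.
In root position the bass is the root, so the root is E.
The chord tones are E, G, B, D, giving E minor seventh.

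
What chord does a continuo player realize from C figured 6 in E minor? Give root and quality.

A minor

The figures 6 indicate a triad in first inversion.
In first inversion the root lies a sixth above the bass: a sixth above C in E minor is A.
The chord tones are C, E, A, giving A minor.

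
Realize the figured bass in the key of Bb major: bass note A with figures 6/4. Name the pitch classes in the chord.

A fourth above A in this key is D.
A sixth above A in this key is F.
Together with the bass A, this spells D minor in second inversion.

A, D, F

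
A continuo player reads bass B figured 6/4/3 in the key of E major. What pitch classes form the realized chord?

A third above B in this key is D#.
A fourth above B in this key is E.
A sixth above B in this key is G#.
Together with the bass B, this spells E major seventh in second inversion.

B, D#, E, G#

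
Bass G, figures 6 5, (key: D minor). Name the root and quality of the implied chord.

E half-diminished seventh

The figures 6 5 indicate a seventh chord in first inversion.
In first inversion the root lies a sixth above the bass: a sixth above G in D minor is E.
The chord tones are G, Bb, D, E, giving E half-diminished seventh.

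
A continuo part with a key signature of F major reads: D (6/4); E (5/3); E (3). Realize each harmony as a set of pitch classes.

D (6/4): D, G, Bb.
E (5/3): E, G, Bb.
E (5/3): E, G, Bb.

D, G, Bb | E, G, Bb | E, G, Bb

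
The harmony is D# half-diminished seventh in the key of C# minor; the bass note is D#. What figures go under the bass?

D# is the root of D# half-diminished seventh, so the chord is in root position.
A seventh chord in root position is figured 7/5/3, conventionally abbreviated 7.

7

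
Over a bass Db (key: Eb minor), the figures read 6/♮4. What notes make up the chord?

Db, G, Bb

A fourth above Db in this key is Gb, made natural (G) by the ♮ figure.
A sixth above Db in this key is Bb.
Together with the bass Db, this spells G diminished in second inversion.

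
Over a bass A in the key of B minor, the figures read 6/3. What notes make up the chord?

A, C#, F#

A third above A in this key is C#.
A sixth above A in this key is F#.
Together with the bass A, this spells F# minor in first inversion.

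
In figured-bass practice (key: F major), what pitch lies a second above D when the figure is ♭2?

Eb

Counting 1 letter step above D lands on E; in F major, that letter is E.
The b2 figure lowers it a semitone, giving Eb.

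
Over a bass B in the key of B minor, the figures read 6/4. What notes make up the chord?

B, E, G

A fourth above B in this key is E.
A sixth above B in this key is G.
Together with the bass B, this spells E minor in second inversion.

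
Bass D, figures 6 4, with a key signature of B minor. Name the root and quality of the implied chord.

G major

The figures 6 4 indicate a triad in second inversion.
In second inversion the root lies a fourth above the bass: a fourth above D in B minor is G.
The chord tones are D, G, B, giving G major.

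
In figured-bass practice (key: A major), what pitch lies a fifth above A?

Counting 4 letter steps above A lands on E; in A major, that letter is E.

E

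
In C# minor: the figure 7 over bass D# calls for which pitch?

C#

Counting 6 letter steps above D# lands on C; in C# minor, that letter is C#.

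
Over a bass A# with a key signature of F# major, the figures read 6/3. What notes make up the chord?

A#, C#, F#

A third above A# in this key is C#.
A sixth above A# in this key is F#.
Together with the bass A#, this spells F# major in first inversion.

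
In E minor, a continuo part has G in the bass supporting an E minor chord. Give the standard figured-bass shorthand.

G is the third of E minor, so the chord is in first inversion.
A triad in first inversion is figured 6/3, conventionally abbreviated 6.

6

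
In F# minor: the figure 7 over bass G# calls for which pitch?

Counting 6 letter steps above G# lands on F; in F# minor, that letter is F#.

F#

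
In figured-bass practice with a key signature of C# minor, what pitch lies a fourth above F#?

B

Counting 3 letter steps above F# lands on B; in C# minor, that letter is B.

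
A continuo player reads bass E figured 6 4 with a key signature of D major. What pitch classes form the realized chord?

A fourth above E in this key is A.
A sixth above E in this key is C#.
Together with the bass E, this spells A major in second inversion.

E, A, C#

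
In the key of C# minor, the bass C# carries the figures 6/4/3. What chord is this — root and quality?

The figures 6/4/3 indicate a seventh chord in second inversion.
In second inversion the root lies a fourth above the bass: a fourth above C# in C# minor is F#.
The chord tones are C#, E, F#, A, giving F# minor seventh.

F# minor seventh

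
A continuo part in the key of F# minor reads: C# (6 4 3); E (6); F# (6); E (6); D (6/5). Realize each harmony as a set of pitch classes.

C#, E, F#, A | E, G#, C# | F#, A, D | E, G#, C# | D, F#, A, B

C# (6/4/3): C#, E, F#, A.
E (6/3): E, G#, C#.
F# (6/3): F#, A, D.
E (6/3): E, G#, C#.
D (6/5/3): D, F#, A, B.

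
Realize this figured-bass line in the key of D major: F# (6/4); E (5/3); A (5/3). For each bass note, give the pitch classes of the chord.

F# (6/4): F#, B, D.
E (5/3): E, G, B.
A (5/3): A, C#, E.

F#, B, D | E, G, B | A, C#, E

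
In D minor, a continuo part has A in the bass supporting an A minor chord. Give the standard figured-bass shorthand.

A is the root of A minor, so the chord is in root position.
A triad in root position is figured 5/3, conventionally abbreviated (no figures — root-position triad).

no figures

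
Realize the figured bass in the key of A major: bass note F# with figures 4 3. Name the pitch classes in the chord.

The written figures 4 3 are shorthand for 6/4/3: the 6 is implied.
A third above F# in this key is A.
A fourth above F# in this key is B.
A sixth above F# in this key is D.
Together with the bass F#, this spells B minor seventh in second inversion.

F#, A, B, D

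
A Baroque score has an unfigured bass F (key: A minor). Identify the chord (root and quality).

An unfigured bass indicates a triad in root position.
In root position the bass is the root, so the root is F.
The chord tones are F, A, C, giving F major.

F major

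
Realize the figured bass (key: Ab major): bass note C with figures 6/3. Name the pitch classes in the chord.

A third above C in this key is Eb.
A sixth above C in this key is Ab.
Together with the bass C, this spells Ab major in first inversion.

C, Eb, Ab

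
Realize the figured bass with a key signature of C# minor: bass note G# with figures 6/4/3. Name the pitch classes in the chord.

A third above G# in this key is B.
A fourth above G# in this key is C#.
A sixth above G# in this key is E.
Together with the bass G#, this spells C# minor seventh in second inversion.

G#, B, C#, E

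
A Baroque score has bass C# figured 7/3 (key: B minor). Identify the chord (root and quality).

The figures 7/3 indicate a seventh chord in root position.
In root position the bass is the root, so the root is C#.
The chord tones are C#, E, G, B, giving C# half-diminished seventh.

C# half-diminished seventh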